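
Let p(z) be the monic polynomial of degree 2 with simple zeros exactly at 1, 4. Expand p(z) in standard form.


The polynomial is p(z) = ∏_{α ∈ S} (z − α), where S = {1, 4}.
Expanding the product yields: p(z) = z^2 -5·z + 4.
The resulting polynomial has degree 2 and real coefficients as required.

p(z) = z^2 -5·z + 4.


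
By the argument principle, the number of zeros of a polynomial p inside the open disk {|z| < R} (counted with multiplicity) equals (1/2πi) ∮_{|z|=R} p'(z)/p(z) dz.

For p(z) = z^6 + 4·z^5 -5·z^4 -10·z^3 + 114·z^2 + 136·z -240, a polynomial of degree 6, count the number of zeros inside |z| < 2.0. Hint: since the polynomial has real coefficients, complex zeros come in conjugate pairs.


The zeros of p are: (2 + 2i), (2 - 2i), -3, 1, (-3 + 1i), (-3 - 1i).
Their magnitudes are: 2.828, 2.828, 3, 1, 3.162, 3.162.
Zeros with |z| < R = 2.0: 1.
Count = 1.
By the argument principle, (1/2πi) ∮_{|z|=R} p'(z)/p(z) dz equals exactly this count.

Number of zeros inside |z| < 2.0: 1.


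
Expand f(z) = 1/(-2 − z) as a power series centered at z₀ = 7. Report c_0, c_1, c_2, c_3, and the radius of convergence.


Let w = z − z₀, so z = z₀ + w.
Then -2 − z = -2 − (z₀ + w) = (-2 − z₀) − w = -9 − w.
f(z) = 1/(-9 − w) = (1/(-9)) · 1/(1 − w/(-9)) = Σ_{n≥0} w^n / (-9)^(n+1).
So c_n = 1/(-9)^(n+1):
  c_0 = 1/(-9)^1 = -1/9.
  c_1 = 1/(-9)^2 = 1/81.
  c_2 = 1/(-9)^3 = -1/729.
  c_3 = 1/(-9)^4 = 1/6561.
The series is valid for |w/d| < 1, i.e. |z − z₀| < |d|.
Radius of convergence: R = |-2 − z₀| = |-9| = 9 (distance from z₀ to the singularity z = -2).

c_0 = -1/9, c_1 = 1/81, c_2 = -1/729, c_3 = 1/6561; R = 9.


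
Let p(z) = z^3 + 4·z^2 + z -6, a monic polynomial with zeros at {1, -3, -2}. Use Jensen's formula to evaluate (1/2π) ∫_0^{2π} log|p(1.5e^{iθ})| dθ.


Zeros: -3, -2, 1; r = 1.5.
Inside |z| < r: 1. Outside (|z| ≥ r): -3, -2.
p(0) = -6, so log|p(0)| = log(6) = 1.7918.
Apply Jensen: I(r) = log|p(0)| + Σ_k log(r/|z_k|), summed over zeros inside |z| < r.
  log(r/|z_k|) for z_k = 1: log(1.5/1) = 0.4055
  Outside zeros (-3, -2) contribute nothing to the Jensen sum.
Sum over inside zeros: 0.4055.
I(r) = log|p(0)| + (inside sum) = 1.7918 + 0.4055 = 2.1972.
Note: since some zeros are outside |z| ≤ r, the simplified n·log(r) form does NOT apply — only the inside zeros contribute.

I(r) ≈ 2.1972.


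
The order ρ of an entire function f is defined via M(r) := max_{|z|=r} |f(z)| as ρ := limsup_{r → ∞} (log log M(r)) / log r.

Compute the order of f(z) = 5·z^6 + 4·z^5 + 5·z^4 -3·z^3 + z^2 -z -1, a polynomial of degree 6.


|f(z)| ≤ Σ|c_k|·r^k = O(r^6) as r → ∞. Polynomial growth is O(e^{r^ε}) for every ε > 0 (since r^6/e^{r^ε} → 0), so ρ ≤ ε for all ε > 0, i.e. ρ = 0. Every nonconstant polynomial has order 0.
Therefore ρ = 0.

Order ρ = 0.


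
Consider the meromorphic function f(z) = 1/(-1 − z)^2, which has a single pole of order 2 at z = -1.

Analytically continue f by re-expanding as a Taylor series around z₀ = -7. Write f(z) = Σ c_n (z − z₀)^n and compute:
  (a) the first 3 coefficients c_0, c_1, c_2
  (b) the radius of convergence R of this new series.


Let w = z − z₀, so z = z₀ + w.
Then -1 − z = -1 − (z₀ + w) = (-1 − z₀) − w = 6 − w.
f(z) = 1/(6 − w)^2 = (1/(6)^2) · (1 − w/(6))^{−2}.
By the binomial series (1−u)^{−2} = Σ_{n≥0} C(n+1, 1) u^n for |u|<1, with u = w/(6):
  c_n = C(n+1, 1) / (6)^(n+2).
  c_0 = 1/(6)^2 = 1/36.
  c_1 = 2/(6)^3 = 1/108.
  c_2 = 3/(6)^4 = 1/432.
The series is valid for |w/d| < 1, i.e. |z − z₀| < |d|.
Radius of convergence: R = |-1 − z₀| = |6| = 6 (distance from z₀ to the singularity z = -1).

c_0 = 1/36, c_1 = 1/108, c_2 = 1/432; R = 6.


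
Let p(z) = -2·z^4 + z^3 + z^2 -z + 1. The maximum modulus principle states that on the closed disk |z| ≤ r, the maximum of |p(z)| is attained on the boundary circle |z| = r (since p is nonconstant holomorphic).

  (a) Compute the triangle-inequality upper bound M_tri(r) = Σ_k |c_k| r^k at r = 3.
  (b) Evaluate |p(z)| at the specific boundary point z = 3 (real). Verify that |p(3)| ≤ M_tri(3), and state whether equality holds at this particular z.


Coefficients: c_0 = 1, c_1 = -1, c_2 = 1, c_3 = 1, c_4 = -2. Radius r = 3.
Part (a). Triangle bound: M_tri(r) = Σ_k |c_k| r^k
  = |1|·3^0 + |-1|·3^1 + |1|·3^2 + |1|·3^3 + |-2|·3^4
  = 1 + 3 + 9 + 27 + 162 = 202.
This bounds M(r) := max_{|z|=r} |p(z)| from above; equality holds iff all terms c_k z^k can be made to align in phase at a single z on |z|=r.
Part (b). At z = 3 (real, on the circle |z| = r):
  p(3) = (1)·3^0 + (-1)·3^1 + (1)·3^2 + (1)·3^3 + (-2)·3^4 = -128.
  |p(3)| = 128.
Check: |p(3)| = 128 ≤ 202 = M_tri(3). ✓ Equality does not hold at z = 3 (the coefficients have mixed signs, so the terms do not all align in phase there).

M_tri(3) = 202; |p(3)| = 128; equality at z=3: no.


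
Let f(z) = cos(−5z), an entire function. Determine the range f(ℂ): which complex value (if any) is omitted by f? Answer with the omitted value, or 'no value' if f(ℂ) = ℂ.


Little Picard bounds the complement of f(ℂ) to at most one point.
cos is entire and surjective onto ℂ: for every w ∈ ℂ, cos(ζ) = w has a solution ζ ∈ ℂ (e.g., via the complex inverse arccos). With ζ = −5z this gives z = ζ/(-5). Then 1·cos(−5z) takes every value in 1·ℂ = ℂ, and adding 0 is a bijection of ℂ. So f is surjective and omits no value. (Note: only on the real line is cos bounded by [−1, 1].)

Omitted value: no value.


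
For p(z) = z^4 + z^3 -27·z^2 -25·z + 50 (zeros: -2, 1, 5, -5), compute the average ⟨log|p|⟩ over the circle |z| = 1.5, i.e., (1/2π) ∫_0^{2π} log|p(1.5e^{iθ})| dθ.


Zeros: -5, -2, 1, 5; r = 1.5.
Inside |z| < r: 1. Outside (|z| ≥ r): -5, -2, 5.
p(0) = 50, so log|p(0)| = log(50) = 3.9120.
Apply Jensen: I(r) = log|p(0)| + Σ_k log(r/|z_k|), summed over zeros inside |z| < r.
  log(r/|z_k|) for z_k = 1: log(1.5/1) = 0.4055
  Outside zeros (-5, -2, 5) contribute nothing to the Jensen sum.
Sum over inside zeros: 0.4055.
I(r) = log|p(0)| + (inside sum) = 3.9120 + 0.4055 = 4.3175.
Note: since some zeros are outside |z| ≤ r, the simplified n·log(r) form does NOT apply — only the inside zeros contribute.

I(r) ≈ 4.3175.


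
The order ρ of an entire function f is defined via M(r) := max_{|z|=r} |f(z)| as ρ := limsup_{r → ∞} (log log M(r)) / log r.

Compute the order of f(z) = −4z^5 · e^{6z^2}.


M(r) = max_{|z|=r} |-4|·|z|^5·|e^{6z^2}| = 4·r^5 · e^{6r^2} (the factors attain their maxima compatibly on |z|=r). Then log M(r) = log 4 + 5·log r + 6r^2, dominated by the last term, so log log M(r) ~ 2·log r. The polynomial factor -4z^5 contributes only a log r term and does not affect the order. ρ = 2.
Therefore ρ = 2.

Order ρ = 2.


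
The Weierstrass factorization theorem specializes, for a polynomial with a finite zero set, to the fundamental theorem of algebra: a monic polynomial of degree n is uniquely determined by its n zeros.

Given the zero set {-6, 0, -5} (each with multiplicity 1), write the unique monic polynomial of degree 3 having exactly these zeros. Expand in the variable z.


The polynomial is p(z) = ∏_{α ∈ S} (z − α), where S = {-6, 0, -5}.
Expanding the product yields: p(z) = z^3 + 11·z^2 + 30·z.
The resulting polynomial has degree 3 and real coefficients as required.

p(z) = z^3 + 11·z^2 + 30·z.


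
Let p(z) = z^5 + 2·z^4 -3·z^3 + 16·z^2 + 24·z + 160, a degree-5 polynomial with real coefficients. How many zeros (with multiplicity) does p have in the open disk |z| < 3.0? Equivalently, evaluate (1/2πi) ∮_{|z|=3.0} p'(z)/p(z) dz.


The zeros of p are: (-1 + 2i), (-1 - 2i), (2 + 2i), (2 - 2i), -4.
Their magnitudes are: 2.236, 2.236, 2.828, 2.828, 4.
Zeros with |z| < R = 3.0: (-1 + 2i), (-1 - 2i), (2 + 2i), (2 - 2i).
Count = 4.
By the argument principle, (1/2πi) ∮_{|z|=R} p'(z)/p(z) dz equals exactly this count.

Number of zeros inside |z| < 3.0: 4.


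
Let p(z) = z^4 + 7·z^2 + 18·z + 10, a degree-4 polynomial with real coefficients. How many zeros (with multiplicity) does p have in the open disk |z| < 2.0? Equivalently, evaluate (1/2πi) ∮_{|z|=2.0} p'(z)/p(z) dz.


The zeros of p are: -1, (1 + 3i), (1 - 3i), -1.
Their magnitudes are: 1, 3.162, 3.162, 1.
Zeros with |z| < R = 2.0: -1, -1.
Count = 2.
By the argument principle, (1/2πi) ∮_{|z|=R} p'(z)/p(z) dz equals exactly this count.

Number of zeros inside |z| < 2.0: 2.


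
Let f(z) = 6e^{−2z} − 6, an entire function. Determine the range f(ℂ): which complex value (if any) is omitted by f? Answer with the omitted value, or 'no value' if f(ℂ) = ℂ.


Little Picard bounds the complement of f(ℂ) to at most one point.
e^{−2z} is never zero on ℂ, so 6·e^{−2z} takes every value in ℂ ∖ {0}. Adding -6 shifts the range to ℂ ∖ {-6}. Thus f omits exactly the value -6.

Omitted value: -6.


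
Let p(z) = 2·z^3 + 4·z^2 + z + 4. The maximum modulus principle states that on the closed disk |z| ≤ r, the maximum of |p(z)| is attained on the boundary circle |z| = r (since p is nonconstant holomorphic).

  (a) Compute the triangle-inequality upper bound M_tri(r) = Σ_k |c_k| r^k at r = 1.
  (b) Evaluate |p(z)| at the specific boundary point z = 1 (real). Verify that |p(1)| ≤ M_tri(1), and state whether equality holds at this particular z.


Coefficients: c_0 = 4, c_1 = 1, c_2 = 4, c_3 = 2. Radius r = 1.
Part (a). Triangle bound: M_tri(r) = Σ_k |c_k| r^k
  = |4|·1^0 + |1|·1^1 + |4|·1^2 + |2|·1^3
  = 4 + 1 + 4 + 2 = 11.
This bounds M(r) := max_{|z|=r} |p(z)| from above; equality holds iff all terms c_k z^k can be made to align in phase at a single z on |z|=r.
Part (b). At z = 1 (real, on the circle |z| = r):
  p(1) = (4)·1^0 + (1)·1^1 + (4)·1^2 + (2)·1^3 = 11.
  |p(1)| = 11.
Since all nonzero coefficients share the same sign, |p(1)| = 11 = M_tri(1); the triangle bound is attained at z = 1, so in fact M(r) = 11.

M_tri(1) = 11; |p(1)| = 11; equality at z=1: yes.


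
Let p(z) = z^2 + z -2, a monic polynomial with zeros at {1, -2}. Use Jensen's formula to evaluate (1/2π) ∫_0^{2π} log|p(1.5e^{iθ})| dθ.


Zeros: -2, 1; r = 1.5.
Inside |z| < r: 1. Outside (|z| ≥ r): -2.
p(0) = -2, so log|p(0)| = log(2) = 0.6931.
Apply Jensen: I(r) = log|p(0)| + Σ_k log(r/|z_k|), summed over zeros inside |z| < r.
  log(r/|z_k|) for z_k = 1: log(1.5/1) = 0.4055
  Outside zeros (-2) contribute nothing to the Jensen sum.
Sum over inside zeros: 0.4055.
I(r) = log|p(0)| + (inside sum) = 0.6931 + 0.4055 = 1.0986.
Note: since some zeros are outside |z| ≤ r, the simplified n·log(r) form does NOT apply — only the inside zeros contribute.

I(r) ≈ 1.0986.


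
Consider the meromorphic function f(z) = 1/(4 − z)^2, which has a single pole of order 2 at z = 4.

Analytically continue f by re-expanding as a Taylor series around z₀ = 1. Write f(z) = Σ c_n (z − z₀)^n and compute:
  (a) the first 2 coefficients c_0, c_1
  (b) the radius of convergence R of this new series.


Let w = z − z₀, so z = z₀ + w.
Then 4 − z = 4 − (z₀ + w) = (4 − z₀) − w = 3 − w.
f(z) = 1/(3 − w)^2 = (1/(3)^2) · (1 − w/(3))^{−2}.
By the binomial series (1−u)^{−2} = Σ_{n≥0} C(n+1, 1) u^n for |u|<1, with u = w/(3):
  c_n = C(n+1, 1) / (3)^(n+2).
  c_0 = 1/(3)^2 = 1/9.
  c_1 = 2/(3)^3 = 2/27.
The series is valid for |w/d| < 1, i.e. |z − z₀| < |d|.
Radius of convergence: R = |4 − z₀| = |3| = 3 (distance from z₀ to the singularity z = 4).

c_0 = 1/9, c_1 = 2/27; R = 3.


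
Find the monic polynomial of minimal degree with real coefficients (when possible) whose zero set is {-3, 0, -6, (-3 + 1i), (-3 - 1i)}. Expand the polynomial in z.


The polynomial is p(z) = ∏_{α ∈ S} (z − α), where S = {-3, 0, -6, (-3 + 1i), (-3 - 1i)}.
Expanding the product yields: p(z) = z^5 + 15·z^4 + 82·z^3 + 198·z^2 + 180·z.
Note conjugate pairs combine to real quadratics: (z − (-3+1i))(z − (-3−1i)) = z² + 6z + 10.
The resulting polynomial has degree 5 and real coefficients as required.

p(z) = z^5 + 15·z^4 + 82·z^3 + 198·z^2 + 180·z.


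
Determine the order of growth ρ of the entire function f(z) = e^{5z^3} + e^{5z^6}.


Each summand is entire of order 3 and 6 respectively (as in the single-exponential case). The order of a sum is at most the max of the orders, so ρ ≤ 6. For the lower bound: on |z|=r choose arg z so that 5z^6 is real positive; then |e^{5z^6}| = e^{5r^6} while |e^{5z^3}| ≤ e^{5r^3} = o(e^{5r^6}). So |f| ≥ e^{5r^6}(1 − o(1)) and ρ ≥ 6. Hence ρ = max(3, 6) = 6.
Therefore ρ = 6.

Order ρ = 6.


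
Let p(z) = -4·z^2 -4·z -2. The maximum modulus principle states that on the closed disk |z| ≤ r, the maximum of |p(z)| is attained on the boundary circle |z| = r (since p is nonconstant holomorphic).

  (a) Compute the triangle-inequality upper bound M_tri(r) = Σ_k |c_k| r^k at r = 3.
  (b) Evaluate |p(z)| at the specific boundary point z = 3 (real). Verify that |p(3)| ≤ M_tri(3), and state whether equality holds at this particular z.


Coefficients: c_0 = -2, c_1 = -4, c_2 = -4. Radius r = 3.
Part (a). Triangle bound: M_tri(r) = Σ_k |c_k| r^k
  = |-2|·3^0 + |-4|·3^1 + |-4|·3^2
  = 2 + 12 + 36 = 50.
This bounds M(r) := max_{|z|=r} |p(z)| from above; equality holds iff all terms c_k z^k can be made to align in phase at a single z on |z|=r.
Part (b). At z = 3 (real, on the circle |z| = r):
  p(3) = (-2)·3^0 + (-4)·3^1 + (-4)·3^2 = -50.
  |p(3)| = 50.
Since all nonzero coefficients share the same sign, |p(3)| = 50 = M_tri(3); the triangle bound is attained at z = 3, so in fact M(r) = 50.

M_tri(3) = 50; |p(3)| = 50; equality at z=3: yes.


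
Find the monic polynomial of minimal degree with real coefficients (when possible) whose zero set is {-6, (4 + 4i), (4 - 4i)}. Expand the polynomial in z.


The polynomial is p(z) = ∏_{α ∈ S} (z − α), where S = {-6, (4 + 4i), (4 - 4i)}.
Expanding the product yields: p(z) = z^3 -2·z^2 -16·z + 192.
Note conjugate pairs combine to real quadratics: (z − (4+4i))(z − (4−4i)) = z² − 8z + 32.
The resulting polynomial has degree 3 and real coefficients as required.

p(z) = z^3 -2·z^2 -16·z + 192.


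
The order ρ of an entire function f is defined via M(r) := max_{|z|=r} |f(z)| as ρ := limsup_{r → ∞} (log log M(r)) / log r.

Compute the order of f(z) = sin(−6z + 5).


sin(w) is a linear combination of e^{iw} and e^{−iw} (or e^w, e^{−w} in the hyperbolic case), so |sin(w)| ≤ e^{|w|}. With w = −6z + 5, |w| ≤ 6|z| + 5 = 6r + 5 on |z| = r, giving M(r) ≤ e^{6r + 5}, so ρ ≤ 1. On a suitable ray (z = it for sin/cos; z = t for sinh/cosh, t real → ∞), |sin(−6z + 5)| grows like e^{6|t|}/2, so ρ ≥ 1. Hence ρ = 1.
Therefore ρ = 1.

Order ρ = 1.


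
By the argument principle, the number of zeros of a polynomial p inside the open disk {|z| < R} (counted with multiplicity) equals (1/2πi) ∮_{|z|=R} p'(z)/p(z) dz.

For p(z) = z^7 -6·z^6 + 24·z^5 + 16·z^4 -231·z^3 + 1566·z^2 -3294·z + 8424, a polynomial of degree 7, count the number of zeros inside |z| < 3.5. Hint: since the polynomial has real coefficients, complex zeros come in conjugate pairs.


The zeros of p are: -4, (2 + 3i), (2 - 3i), (0 + 3i), (0 - 3i), (3 + 3i), (3 - 3i).
Their magnitudes are: 4, 3.606, 3.606, 3, 3, 4.243, 4.243.
Zeros with |z| < R = 3.5: (0 + 3i), (0 - 3i).
Count = 2.
By the argument principle, (1/2πi) ∮_{|z|=R} p'(z)/p(z) dz equals exactly this count.

Number of zeros inside |z| < 3.5: 2.


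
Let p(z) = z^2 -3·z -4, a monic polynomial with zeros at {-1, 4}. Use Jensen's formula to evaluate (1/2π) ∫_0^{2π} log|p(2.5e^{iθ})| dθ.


Zeros: -1, 4; r = 2.5.
Inside |z| < r: -1. Outside (|z| ≥ r): 4.
p(0) = -4, so log|p(0)| = log(4) = 1.3863.
Apply Jensen: I(r) = log|p(0)| + Σ_k log(r/|z_k|), summed over zeros inside |z| < r.
  log(r/|z_k|) for z_k = -1: log(2.5/1) = 0.9163
  Outside zeros (4) contribute nothing to the Jensen sum.
Sum over inside zeros: 0.9163.
I(r) = log|p(0)| + (inside sum) = 1.3863 + 0.9163 = 2.3026.
Note: since some zeros are outside |z| ≤ r, the simplified n·log(r) form does NOT apply — only the inside zeros contribute.

I(r) ≈ 2.3026.


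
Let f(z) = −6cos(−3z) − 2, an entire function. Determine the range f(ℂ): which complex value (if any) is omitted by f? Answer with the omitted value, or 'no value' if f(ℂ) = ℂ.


Little Picard bounds the complement of f(ℂ) to at most one point.
cos is entire and surjective onto ℂ: for every w ∈ ℂ, cos(ζ) = w has a solution ζ ∈ ℂ (e.g., via the complex inverse arccos). With ζ = −3z this gives z = ζ/(-3). Then -6·cos(−3z) takes every value in -6·ℂ = ℂ, and adding -2 is a bijection of ℂ. So f is surjective and omits no value. (Note: only on the real line is cos bounded by [−1, 1].)

Omitted value: no value.


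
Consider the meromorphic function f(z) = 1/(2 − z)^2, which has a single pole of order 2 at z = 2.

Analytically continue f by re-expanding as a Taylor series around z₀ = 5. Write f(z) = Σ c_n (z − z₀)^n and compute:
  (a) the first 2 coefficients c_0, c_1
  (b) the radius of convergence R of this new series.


Let w = z − z₀, so z = z₀ + w.
Then 2 − z = 2 − (z₀ + w) = (2 − z₀) − w = -3 − w.
f(z) = 1/(-3 − w)^2 = (1/(-3)^2) · (1 − w/(-3))^{−2}.
By the binomial series (1−u)^{−2} = Σ_{n≥0} C(n+1, 1) u^n for |u|<1, with u = w/(-3):
  c_n = C(n+1, 1) / (-3)^(n+2).
  c_0 = 1/(-3)^2 = 1/9.
  c_1 = 2/(-3)^3 = -2/27.
The series is valid for |w/d| < 1, i.e. |z − z₀| < |d|.
Radius of convergence: R = |2 − z₀| = |-3| = 3 (distance from z₀ to the singularity z = 2).

c_0 = 1/9, c_1 = -2/27; R = 3.


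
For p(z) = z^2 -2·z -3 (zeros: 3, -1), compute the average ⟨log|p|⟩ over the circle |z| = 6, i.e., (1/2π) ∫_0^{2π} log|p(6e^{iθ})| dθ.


Zeros: -1, 3; r = 6.
Inside |z| < r: -1, 3. Outside (|z| ≥ r): ∅.
p(0) = -3, so log|p(0)| = log(3) = 1.0986.
Apply Jensen: I(r) = log|p(0)| + Σ_k log(r/|z_k|), summed over zeros inside |z| < r.
  log(r/|z_k|) for z_k = 3: log(6/3) = 0.6931
  log(r/|z_k|) for z_k = -1: log(6/1) = 1.7918
Sum over inside zeros: 2.4849.
I(r) = log|p(0)| + (inside sum) = 1.0986 + 2.4849 = 3.5835.
Closed form (all zeros inside, monic): I(r) = n·log(r) = 2·log(6) = 3.5835. ✓

I(r) ≈ 3.5835.


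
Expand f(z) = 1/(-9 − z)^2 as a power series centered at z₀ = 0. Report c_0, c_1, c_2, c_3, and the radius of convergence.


Let w = z − z₀, so z = z₀ + w.
Then -9 − z = -9 − (z₀ + w) = (-9 − z₀) − w = -9 − w.
f(z) = 1/(-9 − w)^2 = (1/(-9)^2) · (1 − w/(-9))^{−2}.
By the binomial series (1−u)^{−2} = Σ_{n≥0} C(n+1, 1) u^n for |u|<1, with u = w/(-9):
  c_n = C(n+1, 1) / (-9)^(n+2).
  c_0 = 1/(-9)^2 = 1/81.
  c_1 = 2/(-9)^3 = -2/729.
  c_2 = 3/(-9)^4 = 1/2187.
  c_3 = 4/(-9)^5 = -4/59049.
The series is valid for |w/d| < 1, i.e. |z − z₀| < |d|.
Radius of convergence: R = |-9 − z₀| = |-9| = 9 (distance from z₀ to the singularity z = -9).

c_0 = 1/81, c_1 = -2/729, c_2 = 1/2187, c_3 = -4/59049; R = 9.


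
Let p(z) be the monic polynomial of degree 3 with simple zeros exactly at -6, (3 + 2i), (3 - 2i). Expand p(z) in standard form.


The polynomial is p(z) = ∏_{α ∈ S} (z − α), where S = {-6, (3 + 2i), (3 - 2i)}.
Expanding the product yields: p(z) = z^3 -23·z + 78.
Note conjugate pairs combine to real quadratics: (z − (3+2i))(z − (3−2i)) = z² − 6z + 13.
The resulting polynomial has degree 3 and real coefficients as required.

p(z) = z^3 -23·z + 78.


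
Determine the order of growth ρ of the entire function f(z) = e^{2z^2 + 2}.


|e^{2z^2 + 2}| = e^{Re(2·z^2) + 2} ≤ e^{2|z|^2 + 2} = e^{2r^2 + 2} on |z| = r, so ρ ≤ 2. Choosing z on |z|=r so that 2·z^2 is real positive (always possible by picking arg z appropriately) gives |f(z)| = e^{2r^2 + 2}, matching the bound. The additive constant 2 does not affect log log M(r) ~ 2·log r. Hence ρ = 2.
Therefore ρ = 2.

Order ρ = 2.


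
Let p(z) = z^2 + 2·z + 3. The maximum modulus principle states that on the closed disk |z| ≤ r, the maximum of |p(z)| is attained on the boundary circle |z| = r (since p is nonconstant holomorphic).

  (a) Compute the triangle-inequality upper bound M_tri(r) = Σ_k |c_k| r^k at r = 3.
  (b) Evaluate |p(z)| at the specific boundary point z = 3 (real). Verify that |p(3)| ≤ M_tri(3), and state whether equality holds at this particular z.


Coefficients: c_0 = 3, c_1 = 2, c_2 = 1. Radius r = 3.
Part (a). Triangle bound: M_tri(r) = Σ_k |c_k| r^k
  = |3|·3^0 + |2|·3^1 + |1|·3^2
  = 3 + 6 + 9 = 18.
This bounds M(r) := max_{|z|=r} |p(z)| from above; equality holds iff all terms c_k z^k can be made to align in phase at a single z on |z|=r.
Part (b). At z = 3 (real, on the circle |z| = r):
  p(3) = (3)·3^0 + (2)·3^1 + (1)·3^2 = 18.
  |p(3)| = 18.
Since all nonzero coefficients share the same sign, |p(3)| = 18 = M_tri(3); the triangle bound is attained at z = 3, so in fact M(r) = 18.

M_tri(3) = 18; |p(3)| = 18; equality at z=3: yes.


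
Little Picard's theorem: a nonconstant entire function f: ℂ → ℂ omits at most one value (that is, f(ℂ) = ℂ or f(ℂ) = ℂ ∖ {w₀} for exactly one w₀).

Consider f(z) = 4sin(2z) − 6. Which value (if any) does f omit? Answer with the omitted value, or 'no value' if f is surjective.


Little Picard bounds the complement of f(ℂ) to at most one point.
sin is entire and surjective onto ℂ: for every w ∈ ℂ, sin(ζ) = w has a solution ζ ∈ ℂ (e.g., via the complex inverse arcsin). With ζ = 2z this gives z = ζ/(2). Then 4·sin(2z) takes every value in 4·ℂ = ℂ, and adding -6 is a bijection of ℂ. So f is surjective and omits no value. (Note: only on the real line is sin bounded by [−1, 1].)

Omitted value: no value.


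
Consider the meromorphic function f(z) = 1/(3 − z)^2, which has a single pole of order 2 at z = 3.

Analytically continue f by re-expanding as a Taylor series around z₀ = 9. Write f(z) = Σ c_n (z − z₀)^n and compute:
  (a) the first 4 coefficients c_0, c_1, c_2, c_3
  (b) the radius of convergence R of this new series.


Let w = z − z₀, so z = z₀ + w.
Then 3 − z = 3 − (z₀ + w) = (3 − z₀) − w = -6 − w.
f(z) = 1/(-6 − w)^2 = (1/(-6)^2) · (1 − w/(-6))^{−2}.
By the binomial series (1−u)^{−2} = Σ_{n≥0} C(n+1, 1) u^n for |u|<1, with u = w/(-6):
  c_n = C(n+1, 1) / (-6)^(n+2).
  c_0 = 1/(-6)^2 = 1/36.
  c_1 = 2/(-6)^3 = -1/108.
  c_2 = 3/(-6)^4 = 1/432.
  c_3 = 4/(-6)^5 = -1/1944.
The series is valid for |w/d| < 1, i.e. |z − z₀| < |d|.
Radius of convergence: R = |3 − z₀| = |-6| = 6 (distance from z₀ to the singularity z = 3).

c_0 = 1/36, c_1 = -1/108, c_2 = 1/432, c_3 = -1/1944; R = 6.


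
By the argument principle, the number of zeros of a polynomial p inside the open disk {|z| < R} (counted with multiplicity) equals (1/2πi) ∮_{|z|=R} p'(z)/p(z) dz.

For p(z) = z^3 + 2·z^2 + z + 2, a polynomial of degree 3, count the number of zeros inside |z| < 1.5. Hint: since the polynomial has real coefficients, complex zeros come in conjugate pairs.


The zeros of p are: (0 + 1i), (0 - 1i), -2.
Their magnitudes are: 1, 1, 2.
Zeros with |z| < R = 1.5: (0 + 1i), (0 - 1i).
Count = 2.
By the argument principle, (1/2πi) ∮_{|z|=R} p'(z)/p(z) dz equals exactly this count.

Number of zeros inside |z| < 1.5: 2.


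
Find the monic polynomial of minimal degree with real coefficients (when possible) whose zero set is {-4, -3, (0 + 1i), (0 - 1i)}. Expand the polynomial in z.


The polynomial is p(z) = ∏_{α ∈ S} (z − α), where S = {-4, -3, (0 + 1i), (0 - 1i)}.
Expanding the product yields: p(z) = z^4 + 7·z^3 + 13·z^2 + 7·z + 12.
Note conjugate pairs combine to real quadratics: (z − (0+1i))(z − (0−1i)) = z² + 1.
The resulting polynomial has degree 4 and real coefficients as required.

p(z) = z^4 + 7·z^3 + 13·z^2 + 7·z + 12.


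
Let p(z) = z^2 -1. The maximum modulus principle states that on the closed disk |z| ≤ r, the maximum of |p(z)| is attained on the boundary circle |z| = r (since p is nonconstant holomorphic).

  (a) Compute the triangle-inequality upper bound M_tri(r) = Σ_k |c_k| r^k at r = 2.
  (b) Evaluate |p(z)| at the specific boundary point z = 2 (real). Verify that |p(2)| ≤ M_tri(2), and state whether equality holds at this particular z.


Coefficients: c_0 = -1, c_1 = 0, c_2 = 1. Radius r = 2.
Part (a). Triangle bound: M_tri(r) = Σ_k |c_k| r^k
  = |-1|·2^0 + |0|·2^1 + |1|·2^2
  = 1 + 0 + 4 = 5.
This bounds M(r) := max_{|z|=r} |p(z)| from above; equality holds iff all terms c_k z^k can be made to align in phase at a single z on |z|=r.
Part (b). At z = 2 (real, on the circle |z| = r):
  p(2) = (-1)·2^0 + (0)·2^1 + (1)·2^2 = 3.
  |p(2)| = 3.
Check: |p(2)| = 3 ≤ 5 = M_tri(2). ✓ Equality does not hold at z = 2 (the coefficients have mixed signs, so the terms do not all align in phase there).

M_tri(2) = 5; |p(2)| = 3; equality at z=2: no.


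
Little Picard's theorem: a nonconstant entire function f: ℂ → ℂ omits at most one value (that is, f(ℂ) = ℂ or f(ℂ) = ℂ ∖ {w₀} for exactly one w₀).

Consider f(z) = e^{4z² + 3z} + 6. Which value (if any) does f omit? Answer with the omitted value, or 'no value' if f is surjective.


Little Picard bounds the complement of f(ℂ) to at most one point.
The exponent g(z) = 4z² + 3z is a nonconstant polynomial, hence surjective onto ℂ. So e^{g(z)} takes every value in {e^w : w ∈ ℂ} = ℂ ∖ {0}. Adding 6 shifts the range to ℂ ∖ {6}. f omits exactly 6.

Omitted value: 6.


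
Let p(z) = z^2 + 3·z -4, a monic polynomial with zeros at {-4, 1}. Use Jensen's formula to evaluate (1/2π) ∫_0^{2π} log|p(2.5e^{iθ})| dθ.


Zeros: -4, 1; r = 2.5.
Inside |z| < r: 1. Outside (|z| ≥ r): -4.
p(0) = -4, so log|p(0)| = log(4) = 1.3863.
Apply Jensen: I(r) = log|p(0)| + Σ_k log(r/|z_k|), summed over zeros inside |z| < r.
  log(r/|z_k|) for z_k = 1: log(2.5/1) = 0.9163
  Outside zeros (-4) contribute nothing to the Jensen sum.
Sum over inside zeros: 0.9163.
I(r) = log|p(0)| + (inside sum) = 1.3863 + 0.9163 = 2.3026.
Note: since some zeros are outside |z| ≤ r, the simplified n·log(r) form does NOT apply — only the inside zeros contribute.

I(r) ≈ 2.3026.


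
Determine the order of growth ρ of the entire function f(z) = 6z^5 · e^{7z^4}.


M(r) = max_{|z|=r} |6|·|z|^5·|e^{7z^4}| = 6·r^5 · e^{7r^4} (the factors attain their maxima compatibly on |z|=r). Then log M(r) = log 6 + 5·log r + 7r^4, dominated by the last term, so log log M(r) ~ 4·log r. The polynomial factor 6z^5 contributes only a log r term and does not affect the order. ρ = 4.
Therefore ρ = 4.

Order ρ = 4.


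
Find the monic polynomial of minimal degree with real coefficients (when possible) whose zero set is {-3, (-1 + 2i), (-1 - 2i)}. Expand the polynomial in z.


The polynomial is p(z) = ∏_{α ∈ S} (z − α), where S = {-3, (-1 + 2i), (-1 - 2i)}.
Expanding the product yields: p(z) = z^3 + 5·z^2 + 11·z + 15.
Note conjugate pairs combine to real quadratics: (z − (-1+2i))(z − (-1−2i)) = z² + 2z + 5.
The resulting polynomial has degree 3 and real coefficients as required.

p(z) = z^3 + 5·z^2 + 11·z + 15.


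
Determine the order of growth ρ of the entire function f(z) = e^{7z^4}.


|e^{7z^4}| = e^{Re(7·z^4) + 0} ≤ e^{7|z|^4 + 0} = e^{7r^4 + 0} on |z| = r, so ρ ≤ 4. Choosing z on |z|=r so that 7·z^4 is real positive (always possible by picking arg z appropriately) gives |f(z)| = e^{7r^4 + 0}, matching the bound. The additive constant 0 does not affect log log M(r) ~ 4·log r. Hence ρ = 4.
Therefore ρ = 4.

Order ρ = 4.


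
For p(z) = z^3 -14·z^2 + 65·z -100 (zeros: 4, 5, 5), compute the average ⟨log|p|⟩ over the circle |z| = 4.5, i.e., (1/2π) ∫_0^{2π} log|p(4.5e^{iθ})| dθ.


Zeros: 4, 5, 5; r = 4.5.
Inside |z| < r: 4. Outside (|z| ≥ r): 5, 5.
p(0) = -100, so log|p(0)| = log(100) = 4.6052.
Apply Jensen: I(r) = log|p(0)| + Σ_k log(r/|z_k|), summed over zeros inside |z| < r.
  log(r/|z_k|) for z_k = 4: log(4.5/4) = 0.1178
  Outside zeros (5, 5) contribute nothing to the Jensen sum.
Sum over inside zeros: 0.1178.
I(r) = log|p(0)| + (inside sum) = 4.6052 + 0.1178 = 4.7230.
Note: since some zeros are outside |z| ≤ r, the simplified n·log(r) form does NOT apply — only the inside zeros contribute.

I(r) ≈ 4.7230.


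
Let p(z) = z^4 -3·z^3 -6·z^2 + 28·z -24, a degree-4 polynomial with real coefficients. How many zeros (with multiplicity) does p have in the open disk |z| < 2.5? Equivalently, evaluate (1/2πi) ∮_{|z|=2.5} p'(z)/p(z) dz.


The zeros of p are: -3, 2, 2, 2.
Their magnitudes are: 3, 2, 2, 2.
Zeros with |z| < R = 2.5: 2, 2, 2.
Count = 3.
By the argument principle, (1/2πi) ∮_{|z|=R} p'(z)/p(z) dz equals exactly this count.

Number of zeros inside |z| < 2.5: 3.


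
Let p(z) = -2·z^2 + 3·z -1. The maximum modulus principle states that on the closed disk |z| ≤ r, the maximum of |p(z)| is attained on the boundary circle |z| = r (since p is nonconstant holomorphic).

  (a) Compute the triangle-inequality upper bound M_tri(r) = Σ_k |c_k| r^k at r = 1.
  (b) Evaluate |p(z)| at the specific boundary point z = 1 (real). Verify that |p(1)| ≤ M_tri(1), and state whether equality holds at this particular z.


Coefficients: c_0 = -1, c_1 = 3, c_2 = -2. Radius r = 1.
Part (a). Triangle bound: M_tri(r) = Σ_k |c_k| r^k
  = |-1|·1^0 + |3|·1^1 + |-2|·1^2
  = 1 + 3 + 2 = 6.
This bounds M(r) := max_{|z|=r} |p(z)| from above; equality holds iff all terms c_k z^k can be made to align in phase at a single z on |z|=r.
Part (b). At z = 1 (real, on the circle |z| = r):
  p(1) = (-1)·1^0 + (3)·1^1 + (-2)·1^2 = 0.
  |p(1)| = 0.
Check: |p(1)| = 0 ≤ 6 = M_tri(1). ✓ Equality does not hold at z = 1 (the coefficients have mixed signs, so the terms do not all align in phase there).

M_tri(1) = 6; |p(1)| = 0; equality at z=1: no.


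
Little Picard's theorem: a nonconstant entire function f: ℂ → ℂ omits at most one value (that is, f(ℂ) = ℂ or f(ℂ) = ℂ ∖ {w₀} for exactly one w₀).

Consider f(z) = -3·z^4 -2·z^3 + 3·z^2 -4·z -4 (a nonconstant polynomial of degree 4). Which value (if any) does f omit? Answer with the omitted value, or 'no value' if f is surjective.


Little Picard bounds the complement of f(ℂ) to at most one point.
For every w ∈ ℂ, the equation p(z) − w = 0 is a nonconstant polynomial in z and hence has at least one root by the fundamental theorem of algebra. So p is surjective onto ℂ, omitting no value.

Omitted value: no value.


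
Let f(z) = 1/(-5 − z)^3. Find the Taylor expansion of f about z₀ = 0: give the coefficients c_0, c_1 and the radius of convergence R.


Let w = z − z₀, so z = z₀ + w.
Then -5 − z = -5 − (z₀ + w) = (-5 − z₀) − w = -5 − w.
f(z) = 1/(-5 − w)^3 = (1/(-5)^3) · (1 − w/(-5))^{−3}.
By the binomial series (1−u)^{−3} = Σ_{n≥0} C(n+2, 2) u^n for |u|<1, with u = w/(-5):
  c_n = C(n+2, 2) / (-5)^(n+3).
  c_0 = 1/(-5)^3 = -1/125.
  c_1 = 3/(-5)^4 = 3/625.
The series is valid for |w/d| < 1, i.e. |z − z₀| < |d|.
Radius of convergence: R = |-5 − z₀| = |-5| = 5 (distance from z₀ to the singularity z = -5).

c_0 = -1/125, c_1 = 3/625; R = 5.


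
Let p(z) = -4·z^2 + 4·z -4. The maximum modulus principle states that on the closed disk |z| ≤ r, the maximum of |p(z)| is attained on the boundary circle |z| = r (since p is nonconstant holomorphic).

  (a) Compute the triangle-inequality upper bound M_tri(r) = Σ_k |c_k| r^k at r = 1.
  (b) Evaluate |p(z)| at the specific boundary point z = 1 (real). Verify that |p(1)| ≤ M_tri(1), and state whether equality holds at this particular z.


Coefficients: c_0 = -4, c_1 = 4, c_2 = -4. Radius r = 1.
Part (a). Triangle bound: M_tri(r) = Σ_k |c_k| r^k
  = |-4|·1^0 + |4|·1^1 + |-4|·1^2
  = 4 + 4 + 4 = 12.
This bounds M(r) := max_{|z|=r} |p(z)| from above; equality holds iff all terms c_k z^k can be made to align in phase at a single z on |z|=r.
Part (b). At z = 1 (real, on the circle |z| = r):
  p(1) = (-4)·1^0 + (4)·1^1 + (-4)·1^2 = -4.
  |p(1)| = 4.
Check: |p(1)| = 4 ≤ 12 = M_tri(1). ✓ Equality does not hold at z = 1 (the coefficients have mixed signs, so the terms do not all align in phase there).

M_tri(1) = 12; |p(1)| = 4; equality at z=1: no.


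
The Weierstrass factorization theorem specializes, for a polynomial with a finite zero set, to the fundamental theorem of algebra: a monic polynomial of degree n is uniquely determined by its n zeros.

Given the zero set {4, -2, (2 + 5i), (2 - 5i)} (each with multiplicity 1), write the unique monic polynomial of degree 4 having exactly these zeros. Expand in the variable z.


The polynomial is p(z) = ∏_{α ∈ S} (z − α), where S = {4, -2, (2 + 5i), (2 - 5i)}.
Expanding the product yields: p(z) = z^4 -6·z^3 + 29·z^2 -26·z -232.
Note conjugate pairs combine to real quadratics: (z − (2+5i))(z − (2−5i)) = z² − 4z + 29.
The resulting polynomial has degree 4 and real coefficients as required.

p(z) = z^4 -6·z^3 + 29·z^2 -26·z -232.


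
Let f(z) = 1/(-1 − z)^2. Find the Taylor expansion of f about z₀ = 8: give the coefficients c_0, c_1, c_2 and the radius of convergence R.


Let w = z − z₀, so z = z₀ + w.
Then -1 − z = -1 − (z₀ + w) = (-1 − z₀) − w = -9 − w.
f(z) = 1/(-9 − w)^2 = (1/(-9)^2) · (1 − w/(-9))^{−2}.
By the binomial series (1−u)^{−2} = Σ_{n≥0} C(n+1, 1) u^n for |u|<1, with u = w/(-9):
  c_n = C(n+1, 1) / (-9)^(n+2).
  c_0 = 1/(-9)^2 = 1/81.
  c_1 = 2/(-9)^3 = -2/729.
  c_2 = 3/(-9)^4 = 1/2187.
The series is valid for |w/d| < 1, i.e. |z − z₀| < |d|.
Radius of convergence: R = |-1 − z₀| = |-9| = 9 (distance from z₀ to the singularity z = -1).

c_0 = 1/81, c_1 = -2/729, c_2 = 1/2187; R = 9.


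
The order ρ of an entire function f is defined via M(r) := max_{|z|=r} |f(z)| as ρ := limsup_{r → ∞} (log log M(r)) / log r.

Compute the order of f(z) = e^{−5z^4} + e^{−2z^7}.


Each summand is entire of order 4 and 7 respectively (as in the single-exponential case). The order of a sum is at most the max of the orders, so ρ ≤ 7. For the lower bound: on |z|=r choose arg z so that -2z^7 is real positive; then |e^{-2z^7}| = e^{2r^7} while |e^{-5z^4}| ≤ e^{5r^4} = o(e^{2r^7}). So |f| ≥ e^{2r^7}(1 − o(1)) and ρ ≥ 7. Hence ρ = max(4, 7) = 7.
Therefore ρ = 7.

Order ρ = 7.


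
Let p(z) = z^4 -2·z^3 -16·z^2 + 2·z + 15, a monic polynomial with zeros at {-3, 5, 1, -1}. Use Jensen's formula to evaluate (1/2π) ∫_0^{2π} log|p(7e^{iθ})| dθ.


Zeros: -3, -1, 1, 5; r = 7.
Inside |z| < r: -3, -1, 1, 5. Outside (|z| ≥ r): ∅.
p(0) = 15, so log|p(0)| = log(15) = 2.7081.
Apply Jensen: I(r) = log|p(0)| + Σ_k log(r/|z_k|), summed over zeros inside |z| < r.
  log(r/|z_k|) for z_k = -3: log(7/3) = 0.8473
  log(r/|z_k|) for z_k = 5: log(7/5) = 0.3365
  log(r/|z_k|) for z_k = 1: log(7/1) = 1.9459
  log(r/|z_k|) for z_k = -1: log(7/1) = 1.9459
Sum over inside zeros: 5.0756.
I(r) = log|p(0)| + (inside sum) = 2.7081 + 5.0756 = 7.7836.
Closed form (all zeros inside, monic): I(r) = n·log(r) = 4·log(7) = 7.7836. ✓

I(r) ≈ 7.7836.


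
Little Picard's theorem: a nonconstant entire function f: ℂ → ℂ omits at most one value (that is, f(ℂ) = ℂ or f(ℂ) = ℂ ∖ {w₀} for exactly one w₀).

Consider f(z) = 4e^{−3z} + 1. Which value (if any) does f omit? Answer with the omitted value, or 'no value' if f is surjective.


Little Picard bounds the complement of f(ℂ) to at most one point.
e^{−3z} is never zero on ℂ, so 4·e^{−3z} takes every value in ℂ ∖ {0}. Adding 1 shifts the range to ℂ ∖ {1}. Thus f omits exactly the value 1.

Omitted value: 1.


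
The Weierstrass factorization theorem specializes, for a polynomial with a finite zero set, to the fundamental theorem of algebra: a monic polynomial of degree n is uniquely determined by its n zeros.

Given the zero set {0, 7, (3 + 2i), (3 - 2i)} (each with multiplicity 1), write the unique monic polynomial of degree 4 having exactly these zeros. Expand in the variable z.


The polynomial is p(z) = ∏_{α ∈ S} (z − α), where S = {0, 7, (3 + 2i), (3 - 2i)}.
Expanding the product yields: p(z) = z^4 -13·z^3 + 55·z^2 -91·z.
Note conjugate pairs combine to real quadratics: (z − (3+2i))(z − (3−2i)) = z² − 6z + 13.
The resulting polynomial has degree 4 and real coefficients as required.

p(z) = z^4 -13·z^3 + 55·z^2 -91·z.


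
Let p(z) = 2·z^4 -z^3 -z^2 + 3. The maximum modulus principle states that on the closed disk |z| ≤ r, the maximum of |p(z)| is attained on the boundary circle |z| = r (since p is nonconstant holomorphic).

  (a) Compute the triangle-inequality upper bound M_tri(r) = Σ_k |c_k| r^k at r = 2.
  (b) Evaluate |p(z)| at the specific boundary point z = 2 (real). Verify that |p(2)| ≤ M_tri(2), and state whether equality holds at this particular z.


Coefficients: c_0 = 3, c_1 = 0, c_2 = -1, c_3 = -1, c_4 = 2. Radius r = 2.
Part (a). Triangle bound: M_tri(r) = Σ_k |c_k| r^k
  = |3|·2^0 + |0|·2^1 + |-1|·2^2 + |-1|·2^3 + |2|·2^4
  = 3 + 0 + 4 + 8 + 32 = 47.
This bounds M(r) := max_{|z|=r} |p(z)| from above; equality holds iff all terms c_k z^k can be made to align in phase at a single z on |z|=r.
Part (b). At z = 2 (real, on the circle |z| = r):
  p(2) = (3)·2^0 + (0)·2^1 + (-1)·2^2 + (-1)·2^3 + (2)·2^4 = 23.
  |p(2)| = 23.
Check: |p(2)| = 23 ≤ 47 = M_tri(2). ✓ Equality does not hold at z = 2 (the coefficients have mixed signs, so the terms do not all align in phase there).

M_tri(2) = 47; |p(2)| = 23; equality at z=2: no.


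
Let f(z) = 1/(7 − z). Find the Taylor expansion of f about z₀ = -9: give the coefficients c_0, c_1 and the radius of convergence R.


Let w = z − z₀, so z = z₀ + w.
Then 7 − z = 7 − (z₀ + w) = (7 − z₀) − w = 16 − w.
f(z) = 1/(16 − w) = (1/(16)) · 1/(1 − w/(16)) = Σ_{n≥0} w^n / (16)^(n+1).
So c_n = 1/(16)^(n+1):
  c_0 = 1/(16)^1 = 1/16.
  c_1 = 1/(16)^2 = 1/256.
The series is valid for |w/d| < 1, i.e. |z − z₀| < |d|.
Radius of convergence: R = |7 − z₀| = |16| = 16 (distance from z₀ to the singularity z = 7).

c_0 = 1/16, c_1 = 1/256; R = 16.


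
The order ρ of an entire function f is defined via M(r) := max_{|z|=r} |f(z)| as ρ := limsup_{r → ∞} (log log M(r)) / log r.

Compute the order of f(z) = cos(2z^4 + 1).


Write cos(w) = (e^{iw} ± e^{−iw})/(2 or 2i), so |cos(w)| ≤ e^{|w|}. With w = 2z^4 + 1, |w| ≤ 2r^4 + 1 on |z|=r, giving M(r) ≤ e^{2r^4 + 1} and ρ ≤ 4. For the lower bound, choose z on |z|=r with 2z^4 purely imaginary of modulus 2r^4; then |cos(2z^4 + 1)| grows like e^{2r^4}/2, so ρ ≥ 4. Hence ρ = 4.
Therefore ρ = 4.

Order ρ = 4.


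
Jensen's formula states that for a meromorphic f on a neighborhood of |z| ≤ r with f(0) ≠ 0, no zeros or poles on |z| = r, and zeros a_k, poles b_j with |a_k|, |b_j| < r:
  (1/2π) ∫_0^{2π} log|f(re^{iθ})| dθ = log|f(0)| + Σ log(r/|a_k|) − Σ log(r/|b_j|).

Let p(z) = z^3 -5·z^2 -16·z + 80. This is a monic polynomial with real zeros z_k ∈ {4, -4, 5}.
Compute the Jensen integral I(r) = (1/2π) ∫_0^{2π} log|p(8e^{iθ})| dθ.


Zeros: -4, 4, 5; r = 8.
Inside |z| < r: -4, 4, 5. Outside (|z| ≥ r): ∅.
p(0) = 80, so log|p(0)| = log(80) = 4.3820.
Apply Jensen: I(r) = log|p(0)| + Σ_k log(r/|z_k|), summed over zeros inside |z| < r.
  log(r/|z_k|) for z_k = 4: log(8/4) = 0.6931
  log(r/|z_k|) for z_k = -4: log(8/4) = 0.6931
  log(r/|z_k|) for z_k = 5: log(8/5) = 0.4700
Sum over inside zeros: 1.8563.
I(r) = log|p(0)| + (inside sum) = 4.3820 + 1.8563 = 6.2383.
Closed form (all zeros inside, monic): I(r) = n·log(r) = 3·log(8) = 6.2383. ✓

I(r) ≈ 6.2383.


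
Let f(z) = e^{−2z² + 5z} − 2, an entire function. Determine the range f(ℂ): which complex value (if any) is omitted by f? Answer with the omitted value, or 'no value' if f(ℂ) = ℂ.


Little Picard bounds the complement of f(ℂ) to at most one point.
The exponent g(z) = −2z² + 5z is a nonconstant polynomial, hence surjective onto ℂ. So e^{g(z)} takes every value in {e^w : w ∈ ℂ} = ℂ ∖ {0}. Adding -2 shifts the range to ℂ ∖ {-2}. f omits exactly -2.

Omitted value: -2.
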